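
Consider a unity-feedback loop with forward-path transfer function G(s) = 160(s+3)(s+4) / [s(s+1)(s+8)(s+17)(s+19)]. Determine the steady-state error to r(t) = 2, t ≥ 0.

0

System type = 1 (one pole at s=0).
K_p = ∞ for a type-1 system; e_ss to a step is zero.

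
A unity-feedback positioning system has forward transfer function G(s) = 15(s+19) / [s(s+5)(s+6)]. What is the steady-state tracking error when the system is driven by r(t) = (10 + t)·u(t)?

One free integrator in G(s): this is a type 1 system. Taking each input component in turn:
  • 10: tracked with zero error.
  • t: e_ss = 1/K_v with K_v=9.5 → 2/19.
Total e_ss = 2/19.

2/19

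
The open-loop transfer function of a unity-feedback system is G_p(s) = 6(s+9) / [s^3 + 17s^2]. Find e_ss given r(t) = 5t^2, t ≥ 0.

85/27

Factoring s^2 from the denominator leaves a polynomial with constant term 17, so the system is type 2.
K_a = lim_{s→0} s^2·G_p(s) = 6·9 / 17 = 54/17.
r(t) = 5t^2 gives R(s) = 10/s^3.
e_ss = 10/K_a = 10/(54/17) = 85/27.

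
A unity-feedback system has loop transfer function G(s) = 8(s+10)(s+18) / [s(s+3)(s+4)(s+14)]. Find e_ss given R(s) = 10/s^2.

7/6

System type = 1 (one pole at s=0).
K_v = lim_{s→0} s·G(s) = 8·10·18 / (3·4·14) = 60/7.
e_ss = 10/K_v = 10/(60/7) = 7/6.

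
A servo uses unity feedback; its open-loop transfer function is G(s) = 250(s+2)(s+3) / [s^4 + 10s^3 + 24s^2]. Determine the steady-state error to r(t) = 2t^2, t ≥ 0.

The denominator has no term below 24s^2 — 2 poles at s=0, type 2.
K_a = lim_{s→0} s^2·G(s) = 250·2·3 / 24 = 62.5.
r(t) = 2t^2 gives R(s) = 4/s^3.
e_ss = 4/K_a = 4/62.5 = 0.064.

0.064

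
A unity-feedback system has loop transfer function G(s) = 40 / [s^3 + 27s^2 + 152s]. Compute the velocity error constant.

Factoring s from the denominator leaves a polynomial with constant term 152, so the system is type 1.
K_v = lim_{s→0} s·G(s) = 40 / 152 = 5/19.

5/19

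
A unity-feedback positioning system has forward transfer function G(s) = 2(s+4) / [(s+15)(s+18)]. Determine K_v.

G(s) has no factors of s in the denominator, so the system is type 0.
K_v = lim_{s→0} s·G(s) = 0 (the extra factor of s kills the finite limit).

0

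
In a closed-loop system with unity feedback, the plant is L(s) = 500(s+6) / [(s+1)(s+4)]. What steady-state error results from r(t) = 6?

6/751

L(s) has no factors of s in the denominator, so the system is type 0.
K_p = lim_{s→0} L(s) = 500·6 / (1·4) = 750.
e_ss = 6/(1 + K_p) = 6/751.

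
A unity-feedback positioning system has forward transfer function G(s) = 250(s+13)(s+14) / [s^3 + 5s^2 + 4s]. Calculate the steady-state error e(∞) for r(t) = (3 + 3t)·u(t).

Lowest-order denominator term is 4s, so the open loop has 1 pole at the origin → type 1 system. Treating each term separately:
  • 3: tracked with zero error.
  • 3t: e_ss = 3/K_v with K_v=11375 → 3/11375.
Total e_ss = 3/11375.

3/11375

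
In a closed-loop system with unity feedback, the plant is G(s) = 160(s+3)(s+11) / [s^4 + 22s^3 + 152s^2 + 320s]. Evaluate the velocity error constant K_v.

Factoring s from the denominator leaves a polynomial with constant term 320, so the system is type 1.
K_v = lim_{s→0} s·G(s) = 160·3·11 / 320 = 16.5.

16.5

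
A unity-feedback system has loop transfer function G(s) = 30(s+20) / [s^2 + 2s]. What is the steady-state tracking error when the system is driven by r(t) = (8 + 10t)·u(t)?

Lowest-order denominator term is 2s, so the open loop has 1 pole at the origin → type 1 system. Taking each input component in turn:
  • 8: tracked with zero error.
  • 10t: e_ss = 10/K_v with K_v=300 → 1/30.
Total e_ss = 1/30.

1/30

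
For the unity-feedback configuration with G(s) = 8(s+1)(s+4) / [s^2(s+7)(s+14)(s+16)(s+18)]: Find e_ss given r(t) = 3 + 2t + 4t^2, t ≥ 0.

7056

G(s) has two factors of s in the denominator, so the system is type 2. Treating each term separately:
  • 3: tracked with zero error.
  • 2t: tracked with zero error.
  • 4t^2: e_ss = 8/K_a with K_a=1/882 → 7056.
Total e_ss = 7056.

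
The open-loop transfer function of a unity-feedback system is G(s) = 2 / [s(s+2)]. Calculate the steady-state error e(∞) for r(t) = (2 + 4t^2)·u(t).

System type = 1 (one pole at s=0). Treating each term separately:
  • 2: tracked with zero error.
  • 4t^2: a type-1 system cannot track it, e_ss → ∞.
The unbounded component dominates.

infinity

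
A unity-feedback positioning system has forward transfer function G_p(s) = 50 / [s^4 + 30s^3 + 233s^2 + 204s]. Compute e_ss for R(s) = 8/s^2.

The denominator has no term below 204s — 1 pole at s=0, type 1.
K_v = lim_{s→0} s·G_p(s) = 50 / 204 = 25/102.
e_ss = 8/K_v = 8/(25/102) = 32.64.

32.64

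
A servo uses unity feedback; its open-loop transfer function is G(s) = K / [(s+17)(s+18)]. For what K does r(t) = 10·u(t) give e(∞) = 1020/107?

System type = 0 (no poles at s=0).
K_p = lim_{s→0} G(s) = K / (17·18) = (1/306)·K.
e_ss = 10/(1 + K_p) = 1020/107 ⇒ 1 + (1/306)·K = 107/102 ⇒ K = 15.

15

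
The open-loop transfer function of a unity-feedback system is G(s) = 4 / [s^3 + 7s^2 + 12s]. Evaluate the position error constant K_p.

infinity

K_p = lim_{s→0} G(s); with 1 pole at the origin the limit diverges, so K_p = ∞.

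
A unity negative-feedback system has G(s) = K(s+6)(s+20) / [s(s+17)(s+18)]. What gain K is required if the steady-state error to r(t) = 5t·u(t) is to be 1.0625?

System type = 1 (one pole at s=0).
K_v = lim_{s→0} s·G(s) = K·6·20 / (17·18) = (20/51)·K.
e_ss = 5/K_v = 1.0625 ⇒ K_v = 80/17 ⇒ K = (80/17)/(20/51) = 12.

12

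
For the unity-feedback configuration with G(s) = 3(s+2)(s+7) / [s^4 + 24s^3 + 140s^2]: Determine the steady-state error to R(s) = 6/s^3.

Lowest-order denominator term is 140s^2, so the open loop has 2 poles at the origin → type 2 system.
K_a = lim_{s→0} s^2·G(s) = 3·2·7 / 140 = 0.3.
r(t) = 3t^2 gives R(s) = 6/s^3.
e_ss = 6/K_a = 6/0.3 = 20.

20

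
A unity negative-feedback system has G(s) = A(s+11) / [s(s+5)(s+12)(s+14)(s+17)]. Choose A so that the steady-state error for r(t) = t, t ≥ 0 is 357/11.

40

The open loop has one pole at the origin → type 1 system.
K_v = lim_{s→0} s·G(s) = A·11 / (5·12·14·17) = (11/14280)·A.
e_ss = 1/K_v = 357/11 ⇒ K_v = 11/357 ⇒ A = (11/357)/(11/14280) = 40.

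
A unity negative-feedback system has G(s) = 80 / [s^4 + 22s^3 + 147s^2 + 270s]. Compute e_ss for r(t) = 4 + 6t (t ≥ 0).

The denominator has no term below 270s — 1 pole at s=0, type 1. Treating each term separately:
  • 4: tracked with zero error.
  • 6t: e_ss = 6/K_v with K_v=8/27 → 20.25.
Total e_ss = 20.25.

20.25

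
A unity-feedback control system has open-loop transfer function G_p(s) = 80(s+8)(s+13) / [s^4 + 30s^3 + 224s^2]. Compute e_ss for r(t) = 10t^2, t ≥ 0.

The denominator has no term below 224s^2 — 2 poles at s=0, type 2.
K_a = lim_{s→0} s^2·G_p(s) = 80·8·13 / 224 = 260/7.
r(t) = 10t^2 gives R(s) = 20/s^3.
e_ss = 20/K_a = 20/(260/7) = 7/13.

7/13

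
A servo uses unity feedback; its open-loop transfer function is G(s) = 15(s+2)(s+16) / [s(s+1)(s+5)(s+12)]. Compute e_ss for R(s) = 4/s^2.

The open loop has one pole at the origin → type 1 system.
K_v = lim_{s→0} s·G(s) = 15·2·16 / (1·5·12) = 8.
e_ss = 4/K_v = 4/8 = 0.5.

0.5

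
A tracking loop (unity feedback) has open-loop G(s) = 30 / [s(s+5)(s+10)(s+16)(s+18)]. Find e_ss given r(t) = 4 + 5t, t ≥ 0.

2400

G(s) has one factor of s in the denominator, so the system is type 1. Taking each input component in turn:
  • 4: tracked with zero error.
  • 5t: e_ss = 5/K_v with K_v=1/480 → 2400.
Total e_ss = 2400.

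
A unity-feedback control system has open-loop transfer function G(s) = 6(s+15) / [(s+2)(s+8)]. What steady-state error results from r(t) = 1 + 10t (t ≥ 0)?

G(s) has no factors of s in the denominator, so the system is type 0. By superposition:
  • 1: e_ss = 1/(1+K_p) with K_p=5.625 → 8/53.
  • 10t: a type-0 system cannot track it, e_ss → ∞.
The unbounded component dominates.

infinity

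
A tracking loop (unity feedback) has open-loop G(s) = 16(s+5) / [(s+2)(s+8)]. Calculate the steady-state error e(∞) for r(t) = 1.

1/6

No free integrators in G(s): this is a type 0 system.
K_p = lim_{s→0} G(s) = 16·5 / (2·8) = 5.
e_ss = 1/(1 + K_p) = 1/6.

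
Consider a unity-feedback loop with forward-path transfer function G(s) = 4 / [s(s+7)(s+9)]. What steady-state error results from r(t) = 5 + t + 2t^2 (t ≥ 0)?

G(s) has one factor of s in the denominator, so the system is type 1. By superposition:
  • 5: tracked with zero error.
  • t: e_ss = 1/K_v with K_v=4/63 → 15.75.
  • 2t^2: a type-1 system cannot track it, e_ss → ∞.
The unbounded component dominates.

infinity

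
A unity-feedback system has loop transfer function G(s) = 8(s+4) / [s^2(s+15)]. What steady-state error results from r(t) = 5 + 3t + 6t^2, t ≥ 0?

G(s) has two factors of s in the denominator, so the system is type 2. Treating each term separately:
  • 5: tracked with zero error.
  • 3t: tracked with zero error.
  • 6t^2: e_ss = 12/K_a with K_a=32/15 → 5.625.
Total e_ss = 5.625.

5.625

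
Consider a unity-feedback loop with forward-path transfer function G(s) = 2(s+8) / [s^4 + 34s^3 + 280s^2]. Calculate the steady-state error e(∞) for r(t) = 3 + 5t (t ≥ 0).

0

Factoring s^2 from the denominator leaves a polynomial with constant term 280, so the system is type 2. By superposition:
  • 3: tracked with zero error.
  • 5t: tracked with zero error.
Total e_ss = 0.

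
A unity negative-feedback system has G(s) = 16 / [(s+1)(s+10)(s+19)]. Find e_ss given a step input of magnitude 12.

G(s) has no factors of s in the denominator, so the system is type 0.
K_p = lim_{s→0} G(s) = 16 / (1·10·19) = 8/95.
e_ss = 12/(1 + K_p) = 12/(103/95) = 1140/103.

1140/103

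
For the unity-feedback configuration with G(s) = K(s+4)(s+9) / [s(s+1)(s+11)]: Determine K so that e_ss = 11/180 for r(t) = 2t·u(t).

The open loop has one pole at the origin → type 1 system.
K_v = lim_{s→0} s·G(s) = K·4·9 / (1·11) = (36/11)·K.
e_ss = 2/K_v = 11/180 ⇒ K_v = 360/11 ⇒ K = (360/11)/(36/11) = 10.

10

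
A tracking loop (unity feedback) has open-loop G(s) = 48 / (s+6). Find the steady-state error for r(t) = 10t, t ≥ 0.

The open loop has no poles at the origin → type 0 system.
K_v = lim_{s→0} s·G(s) = 0; the steady-state error to this ramp input grows without bound.

infinity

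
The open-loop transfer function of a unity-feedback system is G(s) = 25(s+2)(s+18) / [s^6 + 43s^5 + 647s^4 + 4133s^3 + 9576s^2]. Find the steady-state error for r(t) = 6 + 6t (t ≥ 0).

0

Lowest-order denominator term is 9576s^2, so the open loop has 2 poles at the origin → type 2 system. By superposition:
  • 6: tracked with zero error.
  • 6t: tracked with zero error.
Total e_ss = 0.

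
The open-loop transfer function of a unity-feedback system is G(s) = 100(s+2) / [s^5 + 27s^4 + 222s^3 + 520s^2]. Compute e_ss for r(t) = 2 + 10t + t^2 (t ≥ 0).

Lowest-order denominator term is 520s^2, so the open loop has 2 poles at the origin → type 2 system. Taking each input component in turn:
  • 2: tracked with zero error.
  • 10t: tracked with zero error.
  • t^2: e_ss = 2/K_a with K_a=5/13 → 5.2.
Total e_ss = 5.2.

5.2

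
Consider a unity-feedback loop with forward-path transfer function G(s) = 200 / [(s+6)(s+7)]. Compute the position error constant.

No free integrators in G(s): this is a type 0 system.
K_p = lim_{s→0} G(s) = 200 / (6·7) = 100/21.

100/21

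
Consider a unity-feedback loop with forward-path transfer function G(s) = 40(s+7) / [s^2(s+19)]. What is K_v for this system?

infinity

K_v = lim_{s→0} s·G(s); with 2 poles at the origin the limit diverges, so K_v = ∞.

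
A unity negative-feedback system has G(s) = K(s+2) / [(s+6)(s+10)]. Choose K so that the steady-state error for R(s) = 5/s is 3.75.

System type = 0 (no poles at s=0).
K_p = lim_{s→0} G(s) = K·2 / (6·10) = (1/30)·K.
e_ss = 5/(1 + K_p) = 3.75 ⇒ 1 + (1/30)·K = 4/3 ⇒ K = 10.

10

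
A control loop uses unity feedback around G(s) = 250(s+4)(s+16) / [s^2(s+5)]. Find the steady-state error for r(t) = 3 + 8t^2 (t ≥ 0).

0.005

Two free integrators in G(s): this is a type 2 system. By superposition:
  • 3: tracked with zero error.
  • 8t^2: e_ss = 16/K_a with K_a=3200 → 0.005.
Total e_ss = 0.005.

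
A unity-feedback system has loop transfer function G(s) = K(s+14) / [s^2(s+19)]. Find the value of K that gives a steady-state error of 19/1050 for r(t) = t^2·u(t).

Two free integrators in G(s): this is a type 2 system.
K_a = lim_{s→0} s^2·G(s) = K·14 / (19) = (14/19)·K.
e_ss = 2/K_a = 19/1050 ⇒ K_a = 2100/19 ⇒ K = (2100/19)/(14/19) = 150.

150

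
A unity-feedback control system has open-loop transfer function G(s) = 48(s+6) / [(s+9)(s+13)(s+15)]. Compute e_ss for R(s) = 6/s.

No free integrators in G(s): this is a type 0 system.
K_p = lim_{s→0} G(s) = 48·6 / (9·13·15) = 32/195.
e_ss = 6/(1 + K_p) = 6/(227/195) = 1170/227.

1170/227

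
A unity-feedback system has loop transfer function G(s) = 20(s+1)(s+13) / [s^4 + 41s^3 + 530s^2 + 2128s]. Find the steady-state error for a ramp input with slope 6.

3192/65

The denominator has no term below 2128s — 1 pole at s=0, type 1.
K_v = lim_{s→0} s·G(s) = 20·1·13 / 2128 = 65/532.
e_ss = 6/K_v = 6/(65/532) = 3192/65.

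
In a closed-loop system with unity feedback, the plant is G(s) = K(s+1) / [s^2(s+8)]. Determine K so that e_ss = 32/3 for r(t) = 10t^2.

System type = 2 (two poles at s=0).
K_a = lim_{s→0} s^2·G(s) = K·1 / (8) = 0.125·K.
e_ss = 20/K_a = 32/3 ⇒ K_a = 1.875 ⇒ K = 1.875/0.125 = 15.

15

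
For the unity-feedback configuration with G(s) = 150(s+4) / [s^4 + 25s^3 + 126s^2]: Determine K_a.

100/21

Factoring s^2 from the denominator leaves a polynomial with constant term 126, so the system is type 2.
K_a = lim_{s→0} s^2·G(s) = 150·4 / 126 = 100/21.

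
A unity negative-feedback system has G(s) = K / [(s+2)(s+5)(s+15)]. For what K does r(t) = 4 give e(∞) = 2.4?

The open loop has no poles at the origin → type 0 system.
K_p = lim_{s→0} G(s) = K / (2·5·15) = (1/150)·K.
e_ss = 4/(1 + K_p) = 2.4 ⇒ 1 + (1/150)·K = 5/3 ⇒ K = 100.

100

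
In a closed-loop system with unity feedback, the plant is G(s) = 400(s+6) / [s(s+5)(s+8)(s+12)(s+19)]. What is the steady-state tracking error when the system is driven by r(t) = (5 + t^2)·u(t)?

infinity

The open loop has one pole at the origin → type 1 system. By superposition:
  • 5: tracked with zero error.
  • t^2: a type-1 system cannot track it, e_ss → ∞.
The unbounded component dominates.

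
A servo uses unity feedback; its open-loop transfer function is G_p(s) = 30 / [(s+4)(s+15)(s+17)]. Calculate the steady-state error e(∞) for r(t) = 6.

G_p(s) has no factors of s in the denominator, so the system is type 0.
K_p = lim_{s→0} G_p(s) = 30 / (4·15·17) = 1/34.
e_ss = 6/(1 + K_p) = 6/(35/34) = 204/35.

204/35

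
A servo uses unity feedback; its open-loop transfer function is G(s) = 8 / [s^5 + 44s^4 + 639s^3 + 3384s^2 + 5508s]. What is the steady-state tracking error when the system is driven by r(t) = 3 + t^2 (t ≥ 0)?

Lowest-order denominator term is 5508s, so the open loop has 1 pole at the origin → type 1 system. By superposition:
  • 3: tracked with zero error.
  • t^2: a type-1 system cannot track it, e_ss → ∞.
The unbounded component dominates.

infinity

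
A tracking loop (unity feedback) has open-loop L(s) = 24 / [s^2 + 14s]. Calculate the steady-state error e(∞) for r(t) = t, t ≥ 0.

7/12

Lowest-order denominator term is 14s, so the open loop has 1 pole at the origin → type 1 system.
K_v = lim_{s→0} s·L(s) = 24 / 14 = 12/7.
e_ss = 1/K_v = 1/(12/7) = 7/12.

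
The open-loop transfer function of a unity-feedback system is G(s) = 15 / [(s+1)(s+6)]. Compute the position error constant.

No free integrators in G(s): this is a type 0 system.
K_p = lim_{s→0} G(s) = 15 / (1·6) = 2.5.

2.5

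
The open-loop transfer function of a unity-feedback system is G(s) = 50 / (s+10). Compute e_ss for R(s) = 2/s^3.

G(s) has no factors of s in the denominator, so the system is type 0.
K_a = lim_{s→0} s^2·G(s) = 0; the steady-state error to this parabolic input grows without bound.

infinity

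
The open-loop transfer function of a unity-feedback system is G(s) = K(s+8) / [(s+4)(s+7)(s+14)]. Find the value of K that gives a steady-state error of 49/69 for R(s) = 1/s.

20

System type = 0 (no poles at s=0).
K_p = lim_{s→0} G(s) = K·8 / (4·7·14) = (1/49)·K.
e_ss = 1/(1 + K_p) = 49/69 ⇒ 1 + (1/49)·K = 69/49 ⇒ K = 20.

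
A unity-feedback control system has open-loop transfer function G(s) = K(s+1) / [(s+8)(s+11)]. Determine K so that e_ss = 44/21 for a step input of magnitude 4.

80

The open loop has no poles at the origin → type 0 system.
K_p = lim_{s→0} G(s) = K·1 / (8·11) = (1/88)·K.
e_ss = 4/(1 + K_p) = 44/21 ⇒ 1 + (1/88)·K = 21/11 ⇒ K = 80.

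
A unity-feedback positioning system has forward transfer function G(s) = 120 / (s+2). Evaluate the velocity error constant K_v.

No free integrators in G(s): this is a type 0 system.
K_v = lim_{s→0} s·G(s) = 0 (the extra factor of s kills the finite limit).

0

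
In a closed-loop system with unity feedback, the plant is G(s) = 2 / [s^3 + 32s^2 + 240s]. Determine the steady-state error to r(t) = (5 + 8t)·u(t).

The denominator has no term below 240s — 1 pole at s=0, type 1. By superposition:
  • 5: tracked with zero error.
  • 8t: e_ss = 8/K_v with K_v=1/120 → 960.
Total e_ss = 960.

960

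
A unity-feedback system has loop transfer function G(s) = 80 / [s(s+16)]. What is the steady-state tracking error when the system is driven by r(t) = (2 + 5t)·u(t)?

1

One free integrator in G(s): this is a type 1 system. Treating each term separately:
  • 2: tracked with zero error.
  • 5t: e_ss = 5/K_v with K_v=5 → 1.
Total e_ss = 1.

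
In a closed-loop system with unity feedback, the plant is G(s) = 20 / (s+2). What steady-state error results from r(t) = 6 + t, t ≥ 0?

infinity

G(s) has no factors of s in the denominator, so the system is type 0. By superposition:
  • 6: e_ss = 6/(1+K_p) with K_p=10 → 6/11.
  • t: a type-0 system cannot track it, e_ss → ∞.
The unbounded component dominates.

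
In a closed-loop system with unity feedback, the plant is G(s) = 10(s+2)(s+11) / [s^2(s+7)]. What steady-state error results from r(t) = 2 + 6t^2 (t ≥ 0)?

21/55

The open loop has two poles at the origin → type 2 system. Taking each input component in turn:
  • 2: tracked with zero error.
  • 6t^2: e_ss = 12/K_a with K_a=220/7 → 21/55.
Total e_ss = 21/55.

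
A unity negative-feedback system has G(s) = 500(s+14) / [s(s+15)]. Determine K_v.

1400/3

The open loop has one pole at the origin → type 1 system.
K_v = lim_{s→0} s·G(s) = 500·14 / (15) = 1400/3.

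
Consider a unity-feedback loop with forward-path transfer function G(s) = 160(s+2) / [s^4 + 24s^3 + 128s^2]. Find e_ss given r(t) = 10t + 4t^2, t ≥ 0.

3.2

Lowest-order denominator term is 128s^2, so the open loop has 2 poles at the origin → type 2 system. Treating each term separately:
  • 10t: tracked with zero error.
  • 4t^2: e_ss = 8/K_a with K_a=2.5 → 3.2.
Total e_ss = 3.2.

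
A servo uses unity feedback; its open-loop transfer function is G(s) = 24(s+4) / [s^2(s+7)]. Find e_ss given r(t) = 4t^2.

7/12

The open loop has two poles at the origin → type 2 system.
K_a = lim_{s→0} s^2·G(s) = 24·4 / (7) = 96/7.
r(t) = 4t^2 gives R(s) = 8/s^3.
e_ss = 8/K_a = 8/(96/7) = 7/12.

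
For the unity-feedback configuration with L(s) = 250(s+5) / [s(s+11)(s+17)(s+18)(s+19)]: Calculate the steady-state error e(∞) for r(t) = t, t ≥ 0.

51.1632

One free integrator in L(s): this is a type 1 system.
K_v = lim_{s→0} s·L(s) = 250·5 / (11·17·18·19) = 625/31977.
e_ss = 1/K_v = 1/(625/31977) = 51.1632.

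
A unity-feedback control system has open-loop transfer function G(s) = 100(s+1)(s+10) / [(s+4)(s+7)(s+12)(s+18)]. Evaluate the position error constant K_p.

125/756

System type = 0 (no poles at s=0).
K_p = lim_{s→0} G(s) = 100·1·10 / (4·7·12·18) = 125/756.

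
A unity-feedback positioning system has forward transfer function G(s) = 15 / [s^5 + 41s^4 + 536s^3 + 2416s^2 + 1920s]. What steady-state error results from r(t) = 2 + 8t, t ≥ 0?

The denominator has no term below 1920s — 1 pole at s=0, type 1. Treating each term separately:
  • 2: tracked with zero error.
  • 8t: e_ss = 8/K_v with K_v=1/128 → 1024.
Total e_ss = 1024.

1024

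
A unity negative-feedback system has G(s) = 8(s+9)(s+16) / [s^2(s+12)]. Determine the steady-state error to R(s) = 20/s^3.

System type = 2 (two poles at s=0).
K_a = lim_{s→0} s^2·G(s) = 8·9·16 / (12) = 96.
r(t) = 10t^2 gives R(s) = 20/s^3.
e_ss = 20/K_a = 20/96 = 5/24.

5/24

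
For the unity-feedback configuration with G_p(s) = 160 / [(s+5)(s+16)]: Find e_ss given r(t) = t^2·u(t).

infinity

G_p(s) has no factors of s in the denominator, so the system is type 0.
K_a = lim_{s→0} s^2·G_p(s) = 0; the steady-state error to this parabolic input grows without bound.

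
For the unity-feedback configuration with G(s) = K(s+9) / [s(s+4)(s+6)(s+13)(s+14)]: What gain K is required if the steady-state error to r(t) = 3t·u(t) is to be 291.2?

5

The open loop has one pole at the origin → type 1 system.
K_v = lim_{s→0} s·G(s) = K·9 / (4·6·13·14) = (3/1456)·K.
e_ss = 3/K_v = 291.2 ⇒ K_v = 15/1456 ⇒ K = (15/1456)/(3/1456) = 5.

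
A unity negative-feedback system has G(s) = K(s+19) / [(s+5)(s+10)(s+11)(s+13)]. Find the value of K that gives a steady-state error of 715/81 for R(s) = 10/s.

No free integrators in G(s): this is a type 0 system.
K_p = lim_{s→0} G(s) = K·19 / (5·10·11·13) = (19/7150)·K.
e_ss = 10/(1 + K_p) = 715/81 ⇒ 1 + (19/7150)·K = 162/143 ⇒ K = 50.

50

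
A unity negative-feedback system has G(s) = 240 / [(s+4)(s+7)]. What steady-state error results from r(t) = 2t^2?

infinity

System type = 0 (no poles at s=0).
K_a = lim_{s→0} s^2·G(s) = 0; the steady-state error to this parabolic input grows without bound.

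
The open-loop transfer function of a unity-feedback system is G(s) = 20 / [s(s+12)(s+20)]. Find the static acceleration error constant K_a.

The open loop has one pole at the origin → type 1 system.
K_a = lim_{s→0} s^2·G(s) = 0 (the extra factor of s kills the finite limit).

0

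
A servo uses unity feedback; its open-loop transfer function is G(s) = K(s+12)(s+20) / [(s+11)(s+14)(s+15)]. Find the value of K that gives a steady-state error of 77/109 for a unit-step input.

4

The open loop has no poles at the origin → type 0 system.
K_p = lim_{s→0} G(s) = K·12·20 / (11·14·15) = (8/77)·K.
e_ss = 1/(1 + K_p) = 77/109 ⇒ 1 + (8/77)·K = 109/77 ⇒ K = 4.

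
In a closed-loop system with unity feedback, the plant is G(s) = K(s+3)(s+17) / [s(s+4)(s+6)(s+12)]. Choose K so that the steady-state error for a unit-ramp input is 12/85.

G(s) has one factor of s in the denominator, so the system is type 1.
K_v = lim_{s→0} s·G(s) = K·3·17 / (4·6·12) = (17/96)·K.
e_ss = 1/K_v = 12/85 ⇒ K_v = 85/12 ⇒ K = (85/12)/(17/96) = 40.

40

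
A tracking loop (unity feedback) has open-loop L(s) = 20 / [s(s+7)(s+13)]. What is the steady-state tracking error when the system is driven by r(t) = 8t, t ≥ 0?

System type = 1 (one pole at s=0).
K_v = lim_{s→0} s·L(s) = 20 / (7·13) = 20/91.
e_ss = 8/K_v = 8/(20/91) = 36.4.

36.4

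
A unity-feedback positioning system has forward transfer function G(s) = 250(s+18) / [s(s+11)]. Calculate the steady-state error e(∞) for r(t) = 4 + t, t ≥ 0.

One free integrator in G(s): this is a type 1 system. Taking each input component in turn:
  • 4: tracked with zero error.
  • t: e_ss = 1/K_v with K_v=4500/11 → 11/4500.
Total e_ss = 11/4500.

11/4500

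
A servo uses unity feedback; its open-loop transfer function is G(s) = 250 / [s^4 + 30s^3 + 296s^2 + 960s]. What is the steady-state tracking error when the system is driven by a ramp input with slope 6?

23.04

Lowest-order denominator term is 960s, so the open loop has 1 pole at the origin → type 1 system.
K_v = lim_{s→0} s·G(s) = 250 / 960 = 25/96.
e_ss = 6/K_v = 6/(25/96) = 23.04.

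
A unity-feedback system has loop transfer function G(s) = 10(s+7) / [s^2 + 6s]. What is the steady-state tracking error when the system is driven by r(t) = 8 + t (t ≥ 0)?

The denominator has no term below 6s — 1 pole at s=0, type 1. By superposition:
  • 8: tracked with zero error.
  • t: e_ss = 1/K_v with K_v=35/3 → 3/35.
Total e_ss = 3/35.

3/35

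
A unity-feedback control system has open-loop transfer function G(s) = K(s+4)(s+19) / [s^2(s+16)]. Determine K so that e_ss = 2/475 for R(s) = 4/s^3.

200

The open loop has two poles at the origin → type 2 system.
K_a = lim_{s→0} s^2·G(s) = K·4·19 / (16) = 4.75·K.
e_ss = 4/K_a = 2/475 ⇒ K_a = 950 ⇒ K = 950/4.75 = 200.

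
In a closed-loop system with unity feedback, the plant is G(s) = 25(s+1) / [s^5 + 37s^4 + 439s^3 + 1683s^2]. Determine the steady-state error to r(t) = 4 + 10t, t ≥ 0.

0

Lowest-order denominator term is 1683s^2, so the open loop has 2 poles at the origin → type 2 system. By superposition:
  • 4: tracked with zero error.
  • 10t: tracked with zero error.
Total e_ss = 0.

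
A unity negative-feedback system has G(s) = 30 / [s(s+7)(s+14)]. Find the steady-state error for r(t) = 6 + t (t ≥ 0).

49/15

System type = 1 (one pole at s=0). Taking each input component in turn:
  • 6: tracked with zero error.
  • t: e_ss = 1/K_v with K_v=15/49 → 49/15.
Total e_ss = 49/15.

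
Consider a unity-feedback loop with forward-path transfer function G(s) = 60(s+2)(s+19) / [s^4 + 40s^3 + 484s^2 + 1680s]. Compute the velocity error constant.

Lowest-order denominator term is 1680s, so the open loop has 1 pole at the origin → type 1 system.
K_v = lim_{s→0} s·G(s) = 60·2·19 / 1680 = 19/14.

19/14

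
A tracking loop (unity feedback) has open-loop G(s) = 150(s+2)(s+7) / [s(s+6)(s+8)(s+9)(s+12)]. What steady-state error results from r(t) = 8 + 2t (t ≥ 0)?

864/175

G(s) has one factor of s in the denominator, so the system is type 1. Treating each term separately:
  • 8: tracked with zero error.
  • 2t: e_ss = 2/K_v with K_v=175/432 → 864/175.
Total e_ss = 864/175.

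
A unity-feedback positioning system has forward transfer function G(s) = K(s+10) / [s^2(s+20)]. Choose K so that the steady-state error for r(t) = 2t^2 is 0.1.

80

G(s) has two factors of s in the denominator, so the system is type 2.
K_a = lim_{s→0} s^2·G(s) = K·10 / (20) = 0.5·K.
e_ss = 4/K_a = 0.1 ⇒ K_a = 40 ⇒ K = 40/0.5 = 80.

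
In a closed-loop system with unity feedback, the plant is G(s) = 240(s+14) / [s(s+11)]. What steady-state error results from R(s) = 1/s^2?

G(s) has one factor of s in the denominator, so the system is type 1.
K_v = lim_{s→0} s·G(s) = 240·14 / (11) = 3360/11.
e_ss = 1/K_v = 1/(3360/11) = 11/3360.

11/3360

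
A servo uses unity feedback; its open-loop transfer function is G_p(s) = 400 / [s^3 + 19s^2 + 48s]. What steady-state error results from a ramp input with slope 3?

Lowest-order denominator term is 48s, so the open loop has 1 pole at the origin → type 1 system.
K_v = lim_{s→0} s·G_p(s) = 400 / 48 = 25/3.
e_ss = 3/K_v = 3/(25/3) = 0.36.

0.36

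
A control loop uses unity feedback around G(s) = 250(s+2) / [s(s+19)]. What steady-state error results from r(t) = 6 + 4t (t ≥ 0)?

System type = 1 (one pole at s=0). Treating each term separately:
  • 6: tracked with zero error.
  • 4t: e_ss = 4/K_v with K_v=500/19 → 0.152.
Total e_ss = 0.152.

0.152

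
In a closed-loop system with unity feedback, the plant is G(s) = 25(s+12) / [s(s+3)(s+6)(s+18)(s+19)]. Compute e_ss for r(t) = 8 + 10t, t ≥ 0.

205.2

One free integrator in G(s): this is a type 1 system. Taking each input component in turn:
  • 8: tracked with zero error.
  • 10t: e_ss = 10/K_v with K_v=25/513 → 205.2.
Total e_ss = 205.2.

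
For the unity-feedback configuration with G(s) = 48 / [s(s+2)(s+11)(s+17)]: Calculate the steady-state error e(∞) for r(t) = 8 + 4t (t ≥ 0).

187/6

The open loop has one pole at the origin → type 1 system. Treating each term separately:
  • 8: tracked with zero error.
  • 4t: e_ss = 4/K_v with K_v=24/187 → 187/6.
Total e_ss = 187/6.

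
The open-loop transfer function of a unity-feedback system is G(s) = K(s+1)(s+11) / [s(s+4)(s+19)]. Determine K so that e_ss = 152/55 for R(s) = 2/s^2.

5

One free integrator in G(s): this is a type 1 system.
K_v = lim_{s→0} s·G(s) = K·1·11 / (4·19) = (11/76)·K.
e_ss = 2/K_v = 152/55 ⇒ K_v = 55/76 ⇒ K = (55/76)/(11/76) = 5.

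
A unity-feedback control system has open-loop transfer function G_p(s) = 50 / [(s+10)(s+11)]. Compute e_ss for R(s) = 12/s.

8.25

No free integrators in G_p(s): this is a type 0 system.
K_p = lim_{s→0} G_p(s) = 50 / (10·11) = 5/11.
e_ss = 12/(1 + K_p) = 12/(16/11) = 8.25.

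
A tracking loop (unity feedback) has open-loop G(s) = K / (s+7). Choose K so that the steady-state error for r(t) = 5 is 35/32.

G(s) has no factors of s in the denominator, so the system is type 0.
K_p = lim_{s→0} G(s) = K / (7) = (1/7)·K.
e_ss = 5/(1 + K_p) = 35/32 ⇒ 1 + (1/7)·K = 32/7 ⇒ K = 25.

25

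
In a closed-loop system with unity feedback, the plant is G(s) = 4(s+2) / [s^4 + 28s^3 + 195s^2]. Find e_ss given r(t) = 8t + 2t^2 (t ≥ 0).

Factoring s^2 from the denominator leaves a polynomial with constant term 195, so the system is type 2. Taking each input component in turn:
  • 8t: tracked with zero error.
  • 2t^2: e_ss = 4/K_a with K_a=8/195 → 97.5.
Total e_ss = 97.5.

97.5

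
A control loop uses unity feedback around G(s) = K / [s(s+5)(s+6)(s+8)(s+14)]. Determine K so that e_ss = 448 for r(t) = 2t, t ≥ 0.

15

G(s) has one factor of s in the denominator, so the system is type 1.
K_v = lim_{s→0} s·G(s) = K / (5·6·8·14) = (1/3360)·K.
e_ss = 2/K_v = 448 ⇒ K_v = 1/224 ⇒ K = (1/224)/(1/3360) = 15.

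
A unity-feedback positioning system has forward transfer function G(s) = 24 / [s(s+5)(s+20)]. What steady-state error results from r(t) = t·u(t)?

25/6

The open loop has one pole at the origin → type 1 system.
K_v = lim_{s→0} s·G(s) = 24 / (5·20) = 0.24.
e_ss = 1/K_v = 1/0.24 = 25/6.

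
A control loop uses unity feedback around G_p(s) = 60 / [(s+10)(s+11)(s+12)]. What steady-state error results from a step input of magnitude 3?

System type = 0 (no poles at s=0).
K_p = lim_{s→0} G_p(s) = 60 / (10·11·12) = 1/22.
e_ss = 3/(1 + K_p) = 3/(23/22) = 66/23.

66/23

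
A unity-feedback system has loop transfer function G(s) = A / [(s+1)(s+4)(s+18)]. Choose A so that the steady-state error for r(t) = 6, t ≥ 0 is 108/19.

4

The open loop has no poles at the origin → type 0 system.
K_p = lim_{s→0} G(s) = A / (1·4·18) = (1/72)·A.
e_ss = 6/(1 + K_p) = 108/19 ⇒ 1 + (1/72)·A = 19/18 ⇒ A = 4.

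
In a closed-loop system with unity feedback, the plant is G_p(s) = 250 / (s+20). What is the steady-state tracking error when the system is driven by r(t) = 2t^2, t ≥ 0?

infinity

G_p(s) has no factors of s in the denominator, so the system is type 0.
K_a = lim_{s→0} s^2·G_p(s) = 0; the steady-state error to this parabolic input grows without bound.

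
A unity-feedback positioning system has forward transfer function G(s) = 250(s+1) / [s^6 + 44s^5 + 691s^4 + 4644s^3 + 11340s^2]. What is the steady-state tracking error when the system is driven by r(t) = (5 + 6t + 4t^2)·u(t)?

Lowest-order denominator term is 11340s^2, so the open loop has 2 poles at the origin → type 2 system. By superposition:
  • 5: tracked with zero error.
  • 6t: tracked with zero error.
  • 4t^2: e_ss = 8/K_a with K_a=25/1134 → 362.88.
Total e_ss = 362.88.

362.88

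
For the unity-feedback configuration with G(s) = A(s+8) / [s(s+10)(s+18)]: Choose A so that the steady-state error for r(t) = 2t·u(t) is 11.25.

4

The open loop has one pole at the origin → type 1 system.
K_v = lim_{s→0} s·G(s) = A·8 / (10·18) = (2/45)·A.
e_ss = 2/K_v = 11.25 ⇒ K_v = 8/45 ⇒ A = (8/45)/(2/45) = 4.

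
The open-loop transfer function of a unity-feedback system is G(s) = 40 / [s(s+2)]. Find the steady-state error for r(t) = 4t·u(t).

The open loop has one pole at the origin → type 1 system.
K_v = lim_{s→0} s·G(s) = 40 / (2) = 20.
e_ss = 4/K_v = 4/20 = 0.2.

0.2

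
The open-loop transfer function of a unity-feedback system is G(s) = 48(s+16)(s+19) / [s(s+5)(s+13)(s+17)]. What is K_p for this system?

infinity

K_p = lim_{s→0} G(s); with 1 pole at the origin the limit diverges, so K_p = ∞.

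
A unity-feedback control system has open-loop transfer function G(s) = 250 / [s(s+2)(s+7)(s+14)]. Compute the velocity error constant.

G(s) has one factor of s in the denominator, so the system is type 1.
K_v = lim_{s→0} s·G(s) = 250 / (2·7·14) = 125/98.

125/98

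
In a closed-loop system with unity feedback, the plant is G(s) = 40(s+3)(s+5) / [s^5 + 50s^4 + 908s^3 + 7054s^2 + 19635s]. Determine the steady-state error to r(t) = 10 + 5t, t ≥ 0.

Lowest-order denominator term is 19635s, so the open loop has 1 pole at the origin → type 1 system. Treating each term separately:
  • 10: tracked with zero error.
  • 5t: e_ss = 5/K_v with K_v=40/1309 → 163.625.
Total e_ss = 163.625.

163.625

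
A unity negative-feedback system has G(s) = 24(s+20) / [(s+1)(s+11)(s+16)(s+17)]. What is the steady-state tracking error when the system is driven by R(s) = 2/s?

374/217

The open loop has no poles at the origin → type 0 system.
K_p = lim_{s→0} G(s) = 24·20 / (1·11·16·17) = 30/187.
e_ss = 2/(1 + K_p) = 2/(217/187) = 374/217.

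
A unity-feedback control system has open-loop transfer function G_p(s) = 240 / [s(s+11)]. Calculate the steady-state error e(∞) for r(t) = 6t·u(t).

The open loop has one pole at the origin → type 1 system.
K_v = lim_{s→0} s·G_p(s) = 240 / (11) = 240/11.
e_ss = 6/K_v = 6/(240/11) = 0.275.

0.275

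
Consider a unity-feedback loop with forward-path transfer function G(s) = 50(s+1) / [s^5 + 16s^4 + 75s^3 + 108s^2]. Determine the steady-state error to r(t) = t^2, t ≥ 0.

4.32

Factoring s^2 from the denominator leaves a polynomial with constant term 108, so the system is type 2.
K_a = lim_{s→0} s^2·G(s) = 50·1 / 108 = 25/54.
r(t) = t^2 gives R(s) = 2/s^3.
e_ss = 2/K_a = 2/(25/54) = 4.32.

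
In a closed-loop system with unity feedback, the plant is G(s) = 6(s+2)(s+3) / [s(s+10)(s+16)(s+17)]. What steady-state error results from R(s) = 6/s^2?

G(s) has one factor of s in the denominator, so the system is type 1.
K_v = lim_{s→0} s·G(s) = 6·2·3 / (10·16·17) = 9/680.
e_ss = 6/K_v = 6/(9/680) = 1360/3.

1360/3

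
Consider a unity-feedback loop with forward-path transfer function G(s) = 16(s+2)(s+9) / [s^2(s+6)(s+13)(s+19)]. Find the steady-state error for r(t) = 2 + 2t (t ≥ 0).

0

Two free integrators in G(s): this is a type 2 system. Taking each input component in turn:
  • 2: tracked with zero error.
  • 2t: tracked with zero error.
Total e_ss = 0.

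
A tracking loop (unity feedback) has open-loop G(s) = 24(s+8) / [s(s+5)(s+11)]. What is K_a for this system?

One free integrator in G(s): this is a type 1 system.
K_a = lim_{s→0} s^2·G(s) = 0 (the extra factor of s kills the finite limit).

0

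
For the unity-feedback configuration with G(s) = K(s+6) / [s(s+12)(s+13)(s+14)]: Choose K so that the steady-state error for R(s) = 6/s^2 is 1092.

2

G(s) has one factor of s in the denominator, so the system is type 1.
K_v = lim_{s→0} s·G(s) = K·6 / (12·13·14) = (1/364)·K.
e_ss = 6/K_v = 1092 ⇒ K_v = 1/182 ⇒ K = (1/182)/(1/364) = 2.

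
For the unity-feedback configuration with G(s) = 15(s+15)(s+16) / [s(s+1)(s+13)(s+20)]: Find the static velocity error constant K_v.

System type = 1 (one pole at s=0).
K_v = lim_{s→0} s·G(s) = 15·15·16 / (1·13·20) = 180/13.

180/13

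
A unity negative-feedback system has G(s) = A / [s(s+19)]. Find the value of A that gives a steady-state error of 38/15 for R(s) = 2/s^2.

G(s) has one factor of s in the denominator, so the system is type 1.
K_v = lim_{s→0} s·G(s) = A / (19) = (1/19)·A.
e_ss = 2/K_v = 38/15 ⇒ K_v = 15/19 ⇒ A = (15/19)/(1/19) = 15.

15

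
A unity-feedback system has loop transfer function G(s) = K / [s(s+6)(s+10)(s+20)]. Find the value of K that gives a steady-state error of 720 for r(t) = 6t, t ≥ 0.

10

G(s) has one factor of s in the denominator, so the system is type 1.
K_v = lim_{s→0} s·G(s) = K / (6·10·20) = (1/1200)·K.
e_ss = 6/K_v = 720 ⇒ K_v = 1/120 ⇒ K = (1/120)/(1/1200) = 10.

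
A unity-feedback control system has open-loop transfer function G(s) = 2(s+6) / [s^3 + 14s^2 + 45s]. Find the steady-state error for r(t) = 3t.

11.25

Factoring s from the denominator leaves a polynomial with constant term 45, so the system is type 1.
K_v = lim_{s→0} s·G(s) = 2·6 / 45 = 4/15.
e_ss = 3/K_v = 3/(4/15) = 11.25.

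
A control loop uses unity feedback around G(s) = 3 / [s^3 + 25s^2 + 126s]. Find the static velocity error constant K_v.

1/42

Lowest-order denominator term is 126s, so the open loop has 1 pole at the origin → type 1 system.
K_v = lim_{s→0} s·G(s) = 3 / 126 = 1/42.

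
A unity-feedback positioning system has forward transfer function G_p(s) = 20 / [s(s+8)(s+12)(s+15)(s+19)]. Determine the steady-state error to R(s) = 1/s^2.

G_p(s) has one factor of s in the denominator, so the system is type 1.
K_v = lim_{s→0} s·G_p(s) = 20 / (8·12·15·19) = 1/1368.
e_ss = 1/K_v = 1/(1/1368) = 1368.

1368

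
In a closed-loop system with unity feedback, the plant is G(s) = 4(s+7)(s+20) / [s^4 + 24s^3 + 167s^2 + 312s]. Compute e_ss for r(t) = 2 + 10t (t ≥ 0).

39/7

Lowest-order denominator term is 312s, so the open loop has 1 pole at the origin → type 1 system. Treating each term separately:
  • 2: tracked with zero error.
  • 10t: e_ss = 10/K_v with K_v=70/39 → 39/7.
Total e_ss = 39/7.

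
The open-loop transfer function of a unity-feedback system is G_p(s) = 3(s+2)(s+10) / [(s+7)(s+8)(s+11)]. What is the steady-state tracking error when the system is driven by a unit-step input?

System type = 0 (no poles at s=0).
K_p = lim_{s→0} G_p(s) = 3·2·10 / (7·8·11) = 15/154.
e_ss = 1/(1 + K_p) = 1/(169/154) = 154/169.

154/169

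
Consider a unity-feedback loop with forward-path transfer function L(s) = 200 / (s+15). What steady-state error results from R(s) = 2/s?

No free integrators in L(s): this is a type 0 system.
K_p = lim_{s→0} L(s) = 200 / (15) = 40/3.
e_ss = 2/(1 + K_p) = 2/(43/3) = 6/43.

6/43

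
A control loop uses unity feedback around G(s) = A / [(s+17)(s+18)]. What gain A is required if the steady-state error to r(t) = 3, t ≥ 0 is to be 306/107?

15

No free integrators in G(s): this is a type 0 system.
K_p = lim_{s→0} G(s) = A / (17·18) = (1/306)·A.
e_ss = 3/(1 + K_p) = 306/107 ⇒ 1 + (1/306)·A = 107/102 ⇒ A = 15.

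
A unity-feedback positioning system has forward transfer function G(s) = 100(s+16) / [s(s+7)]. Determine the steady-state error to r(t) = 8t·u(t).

System type = 1 (one pole at s=0).
K_v = lim_{s→0} s·G(s) = 100·16 / (7) = 1600/7.
e_ss = 8/K_v = 8/(1600/7) = 0.035.

0.035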